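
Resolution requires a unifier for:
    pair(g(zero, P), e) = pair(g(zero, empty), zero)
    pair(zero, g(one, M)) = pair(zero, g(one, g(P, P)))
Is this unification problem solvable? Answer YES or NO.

Decompose pair/2: g(zero, P) = g(zero, empty),  e = zero.
Decompose g/2: zero = zero,  P = empty.
Delete trivial equation zero = zero.
Bind P := empty; substituting into the one remaining equation that mentions P gives: pair(zero, g(one, M)) = pair(zero, g(one, g(empty, empty))).
Clash: constants e and zero differ; no unifier exists.

NO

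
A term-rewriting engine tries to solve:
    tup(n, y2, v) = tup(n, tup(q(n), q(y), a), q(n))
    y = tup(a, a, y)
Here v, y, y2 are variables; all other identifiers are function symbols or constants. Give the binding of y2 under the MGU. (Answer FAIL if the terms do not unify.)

Decompose tup/3: n = n,  y2 = tup(q(n), q(y), a),  v = q(n).
Delete trivial equation n = n.
Bind y2 := tup(q(n), q(y), a); no other remaining equation mentions y2.
Bind v := q(n); no other remaining equation mentions v.
Occurs check fails: y occurs in tup(a, a, y); the equation y = tup(a, a, y) has no finite solution.

FAIL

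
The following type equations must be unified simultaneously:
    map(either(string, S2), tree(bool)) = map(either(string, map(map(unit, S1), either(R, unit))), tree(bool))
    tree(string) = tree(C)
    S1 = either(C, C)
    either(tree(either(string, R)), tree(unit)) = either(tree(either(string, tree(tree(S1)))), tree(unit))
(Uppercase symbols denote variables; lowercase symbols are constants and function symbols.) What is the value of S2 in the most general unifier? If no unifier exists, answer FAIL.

Decompose map/2: either(string, S2) = either(string, map(map(unit, S1), either(R, unit))),  tree(bool) = tree(bool).
Decompose either/2: string = string,  S2 = map(map(unit, S1), either(R, unit)).
Delete trivial equation string = string.
Bind S2 := map(map(unit, S1), either(R, unit)); no other remaining equation mentions S2.
Delete trivial equation tree(bool) = tree(bool).
Decompose tree/1: string = C.
Bind C := string; substituting into the one remaining equation that mentions C gives: S1 = either(string, string).
Bind S1 := either(string, string); substituting into the remaining equation gives: either(tree(either(string, R)), tree(unit)) = either(tree(either(string, tree(tree(either(string, string))))), tree(unit)). Substituting into the earlier binding gives S2 := map(map(unit, either(string, string)), either(R, unit)).
Decompose either/2: tree(either(string, R)) = tree(either(string, tree(tree(either(string, string))))),  tree(unit) = tree(unit).
Decompose tree/1: either(string, R) = either(string, tree(tree(either(string, string)))).
Decompose either/2: string = string,  R = tree(tree(either(string, string))).
Delete trivial equation string = string.
Bind R := tree(tree(either(string, string))); no other remaining equation mentions R. Substituting into the earlier binding gives S2 := map(map(unit, either(string, string)), either(tree(tree(either(string, string))), unit)).
Delete trivial equation tree(unit) = tree(unit).
MGU = { S2 := map(map(unit, either(string, string)), either(tree(tree(either(string, string))), unit)), C := string, S1 := either(string, string), R := tree(tree(either(string, string))) }, so S2 := map(map(unit, either(string, string)), either(tree(tree(either(string, string))), unit)).

map(map(unit, either(string, string)), either(tree(tree(either(string, string))), unit))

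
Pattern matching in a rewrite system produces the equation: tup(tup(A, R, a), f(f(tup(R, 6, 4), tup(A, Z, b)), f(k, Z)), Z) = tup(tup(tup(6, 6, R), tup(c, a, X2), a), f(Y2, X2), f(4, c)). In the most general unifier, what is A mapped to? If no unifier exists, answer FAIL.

tup(6, 6, tup(c, a, f(k, f(4, c))))

Decompose tup/3: tup(A, R, a) = tup(tup(6, 6, R), tup(c, a, X2), a),  f(f(tup(R, 6, 4), tup(A, Z, b)), f(k, Z)) = f(Y2, X2),  Z = f(4, c).
Decompose tup/3: A = tup(6, 6, R),  R = tup(c, a, X2),  a = a.
Bind A := tup(6, 6, R); substituting into the one remaining equation that mentions A gives: f(f(tup(R, 6, 4), tup(tup(6, 6, R), Z, b)), f(k, Z)) = f(Y2, X2).
Bind R := tup(c, a, X2); substituting into the one remaining equation that mentions R gives: f(f(tup(tup(c, a, X2), 6, 4), tup(tup(6, 6, tup(c, a, X2)), Z, b)), f(k, Z)) = f(Y2, X2). Substituting into the earlier binding gives A := tup(6, 6, tup(c, a, X2)).
Delete trivial equation a = a.
Decompose f/2: f(tup(tup(c, a, X2), 6, 4), tup(tup(6, 6, tup(c, a, X2)), Z, b)) = Y2,  f(k, Z) = X2.
Bind Y2 := f(tup(tup(c, a, X2), 6, 4), tup(tup(6, 6, tup(c, a, X2)), Z, b)); no other remaining equation mentions Y2.
Bind X2 := f(k, Z); no other remaining equation mentions X2. Substituting into the earlier bindings gives A := tup(6, 6, tup(c, a, f(k, Z))), R := tup(c, a, f(k, Z)), Y2 := f(tup(tup(c, a, f(k, Z)), 6, 4), tup(tup(6, 6, tup(c, a, f(k, Z))), Z, b)).
Bind Z := f(4, c). Substituting into the earlier bindings gives A := tup(6, 6, tup(c, a, f(k, f(4, c)))), R := tup(c, a, f(k, f(4, c))), Y2 := f(tup(tup(c, a, f(k, f(4, c))), 6, 4), tup(tup(6, 6, tup(c, a, f(k, f(4, c)))), f(4, c), b)), X2 := f(k, f(4, c)).
MGU = { A -> tup(6, 6, tup(c, a, f(k, f(4, c)))), R -> tup(c, a, f(k, f(4, c))), Y2 -> f(tup(tup(c, a, f(k, f(4, c))), 6, 4), tup(tup(6, 6, tup(c, a, f(k, f(4, c)))), f(4, c), b)), X2 -> f(k, f(4, c)), Z -> f(4, c) }, so A -> tup(6, 6, tup(c, a, f(k, f(4, c)))).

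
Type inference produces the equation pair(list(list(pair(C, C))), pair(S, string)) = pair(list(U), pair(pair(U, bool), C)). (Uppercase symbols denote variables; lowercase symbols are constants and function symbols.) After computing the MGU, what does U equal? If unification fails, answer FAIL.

Decompose pair/2: list(list(pair(C, C))) = list(U),  pair(S, string) = pair(pair(U, bool), C).
Decompose list/1: list(pair(C, C)) = U.
Bind U := list(pair(C, C)); substituting into the remaining equation gives: pair(S, string) = pair(pair(list(pair(C, C)), bool), C).
Decompose pair/2: S = pair(list(pair(C, C)), bool),  string = C.
Bind S := pair(list(pair(C, C)), bool); no other remaining equation mentions S.
Bind C := string. Substituting into the earlier bindings gives U := list(pair(string, string)), S := pair(list(pair(string, string)), bool).
MGU = { U := list(pair(string, string)), S := pair(list(pair(string, string)), bool), C := string }, so U := list(pair(string, string)).

list(pair(string, string))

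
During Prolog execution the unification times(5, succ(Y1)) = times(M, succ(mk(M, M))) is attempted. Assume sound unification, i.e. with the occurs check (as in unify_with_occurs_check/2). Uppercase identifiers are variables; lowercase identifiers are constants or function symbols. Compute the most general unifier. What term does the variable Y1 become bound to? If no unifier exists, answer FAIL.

Decompose times/2: 5 = M,  succ(Y1) = succ(mk(M, M)).
Bind M := 5; substituting into the remaining equation gives: succ(Y1) = succ(mk(5, 5)).
Decompose succ/1: Y1 = mk(5, 5).
Bind Y1 := mk(5, 5).
MGU = { M -> 5, Y1 -> mk(5, 5) }, so Y1 -> mk(5, 5).

mk(5, 5)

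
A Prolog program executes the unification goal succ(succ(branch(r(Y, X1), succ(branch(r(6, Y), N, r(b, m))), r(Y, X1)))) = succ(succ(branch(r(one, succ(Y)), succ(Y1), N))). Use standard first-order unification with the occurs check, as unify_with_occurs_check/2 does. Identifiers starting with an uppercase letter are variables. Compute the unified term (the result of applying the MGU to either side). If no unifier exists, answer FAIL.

succ(succ(branch(r(one, succ(one)), succ(branch(r(6, one), r(one, succ(one)), r(b, m))), r(one, succ(one)))))

Decompose succ/1: succ(branch(r(Y, X1), succ(branch(r(6, Y), N, r(b, m))), r(Y, X1))) = succ(branch(r(one, succ(Y)), succ(Y1), N)).
Decompose succ/1: branch(r(Y, X1), succ(branch(r(6, Y), N, r(b, m))), r(Y, X1)) = branch(r(one, succ(Y)), succ(Y1), N).
Decompose branch/3: r(Y, X1) = r(one, succ(Y)),  succ(branch(r(6, Y), N, r(b, m))) = succ(Y1),  r(Y, X1) = N.
Decompose r/2: Y = one,  X1 = succ(Y).
Bind Y := one; substituting into the remaining equations gives: X1 = succ(one),  succ(branch(r(6, one), N, r(b, m))) = succ(Y1),  r(one, X1) = N.
Bind X1 := succ(one); substituting into the one remaining equation that mentions X1 gives: r(one, succ(one)) = N.
Decompose succ/1: branch(r(6, one), N, r(b, m)) = Y1.
Bind Y1 := branch(r(6, one), N, r(b, m)); no other remaining equation mentions Y1.
Bind N := r(one, succ(one)). Substituting into the earlier binding gives Y1 := branch(r(6, one), r(one, succ(one)), r(b, m)).
Applying the MGU to either side gives succ(succ(branch(r(one, succ(one)), succ(branch(r(6, one), r(one, succ(one)), r(b, m))), r(one, succ(one))))).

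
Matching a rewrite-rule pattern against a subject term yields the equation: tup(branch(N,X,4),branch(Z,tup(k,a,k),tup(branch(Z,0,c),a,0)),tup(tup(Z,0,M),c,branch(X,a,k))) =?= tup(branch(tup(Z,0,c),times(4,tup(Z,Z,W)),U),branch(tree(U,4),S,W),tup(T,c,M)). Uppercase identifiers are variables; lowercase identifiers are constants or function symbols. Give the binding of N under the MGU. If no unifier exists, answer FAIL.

tup(tree(4,4),0,c)

Decompose tup/3: branch(N,X,4) =?= branch(tup(Z,0,c),times(4,tup(Z,Z,W)),U),  branch(Z,tup(k,a,k),tup(branch(Z,0,c),a,0)) =?= branch(tree(U,4),S,W),  tup(tup(Z,0,M),c,branch(X,a,k)) =?= tup(T,c,M).
Decompose branch/3: N =?= tup(Z,0,c),  X =?= times(4,tup(Z,Z,W)),  4 =?= U.
Bind N := tup(Z,0,c); no other remaining equation mentions N.
Bind X := times(4,tup(Z,Z,W)); substituting into the one remaining equation that mentions X gives: tup(tup(Z,0,M),c,branch(times(4,tup(Z,Z,W)),a,k)) =?= tup(T,c,M).
Bind U := 4; substituting into the one remaining equation that mentions U gives: branch(Z,tup(k,a,k),tup(branch(Z,0,c),a,0)) =?= branch(tree(4,4),S,W).
Decompose branch/3: Z =?= tree(4,4),  tup(k,a,k) =?= S,  tup(branch(Z,0,c),a,0) =?= W.
Bind Z := tree(4,4); substituting into the 2 remaining equations that mention Z gives: tup(branch(tree(4,4),0,c),a,0) =?= W,  tup(tup(tree(4,4),0,M),c,branch(times(4,tup(tree(4,4),tree(4,4),W)),a,k)) =?= tup(T,c,M). Substituting into the earlier bindings gives N := tup(tree(4,4),0,c), X := times(4,tup(tree(4,4),tree(4,4),W)).
Bind S := tup(k,a,k); no other remaining equation mentions S.
Bind W := tup(branch(tree(4,4),0,c),a,0); substituting into the remaining equation gives: tup(tup(tree(4,4),0,M),c,branch(times(4,tup(tree(4,4),tree(4,4),tup(branch(tree(4,4),0,c),a,0))),a,k)) =?= tup(T,c,M). Substituting into the earlier binding gives X := times(4,tup(tree(4,4),tree(4,4),tup(branch(tree(4,4),0,c),a,0))).
Decompose tup/3: tup(tree(4,4),0,M) =?= T,  c =?= c,  branch(times(4,tup(tree(4,4),tree(4,4),tup(branch(tree(4,4),0,c),a,0))),a,k) =?= M.
Bind T := tup(tree(4,4),0,M); no other remaining equation mentions T.
Delete trivial equation c =?= c.
Bind M := branch(times(4,tup(tree(4,4),tree(4,4),tup(branch(tree(4,4),0,c),a,0))),a,k). Substituting into the earlier binding gives T := tup(tree(4,4),0,branch(times(4,tup(tree(4,4),tree(4,4),tup(branch(tree(4,4),0,c),a,0))),a,k)).
MGU = { N ↦ tup(tree(4,4),0,c), X ↦ times(4,tup(tree(4,4),tree(4,4),tup(branch(tree(4,4),0,c),a,0))), U ↦ 4, Z ↦ tree(4,4), S ↦ tup(k,a,k), W ↦ tup(branch(tree(4,4),0,c),a,0), T ↦ tup(tree(4,4),0,branch(times(4,tup(tree(4,4),tree(4,4),tup(branch(tree(4,4),0,c),a,0))),a,k)), M ↦ branch(times(4,tup(tree(4,4),tree(4,4),tup(branch(tree(4,4),0,c),a,0))),a,k) }, so N ↦ tup(tree(4,4),0,c).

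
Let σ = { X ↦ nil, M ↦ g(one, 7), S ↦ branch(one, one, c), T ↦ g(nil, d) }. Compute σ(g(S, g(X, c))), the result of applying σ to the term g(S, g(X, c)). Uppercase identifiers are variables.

g(branch(one, one, c), g(nil, c))

Replace each occurrence of X with nil.
Replace each occurrence of S with branch(one, one, c).
Result: g(branch(one, one, c), g(nil, c)).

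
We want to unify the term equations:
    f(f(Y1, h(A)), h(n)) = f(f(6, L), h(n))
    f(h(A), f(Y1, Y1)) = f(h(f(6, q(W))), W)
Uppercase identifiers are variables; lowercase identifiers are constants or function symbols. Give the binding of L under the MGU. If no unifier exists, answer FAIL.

h(f(6, q(f(6, 6))))

Decompose f/2: f(Y1, h(A)) = f(6, L),  h(n) = h(n).
Decompose f/2: Y1 = 6,  h(A) = L.
Bind Y1 := 6; substituting into the one remaining equation that mentions Y1 gives: f(h(A), f(6, 6)) = f(h(f(6, q(W))), W).
Bind L := h(A); no other remaining equation mentions L.
Delete trivial equation h(n) = h(n).
Decompose f/2: h(A) = h(f(6, q(W))),  f(6, 6) = W.
Decompose h/1: A = f(6, q(W)).
Bind A := f(6, q(W)); no other remaining equation mentions A. Substituting into the earlier binding gives L := h(f(6, q(W))).
Bind W := f(6, 6). Substituting into the earlier bindings gives L := h(f(6, q(f(6, 6)))), A := f(6, q(f(6, 6))).
MGU = { Y1 := 6, L := h(f(6, q(f(6, 6)))), A := f(6, q(f(6, 6))), W := f(6, 6) }, so L := h(f(6, q(f(6, 6)))).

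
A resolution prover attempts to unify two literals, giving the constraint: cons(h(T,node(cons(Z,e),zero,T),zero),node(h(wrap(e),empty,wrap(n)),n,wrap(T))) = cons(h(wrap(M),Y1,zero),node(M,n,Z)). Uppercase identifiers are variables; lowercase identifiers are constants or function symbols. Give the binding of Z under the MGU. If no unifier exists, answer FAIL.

Decompose cons/2: h(T,node(cons(Z,e),zero,T),zero) = h(wrap(M),Y1,zero),  node(h(wrap(e),empty,wrap(n)),n,wrap(T)) = node(M,n,Z).
Decompose h/3: T = wrap(M),  node(cons(Z,e),zero,T) = Y1,  zero = zero.
Bind T := wrap(M); substituting into the 2 remaining equations that mention T gives: node(cons(Z,e),zero,wrap(M)) = Y1,  node(h(wrap(e),empty,wrap(n)),n,wrap(wrap(M))) = node(M,n,Z).
Bind Y1 := node(cons(Z,e),zero,wrap(M)); no other remaining equation mentions Y1.
Delete trivial equation zero = zero.
Decompose node/3: h(wrap(e),empty,wrap(n)) = M,  n = n,  wrap(wrap(M)) = Z.
Bind M := h(wrap(e),empty,wrap(n)); substituting into the one remaining equation that mentions M gives: wrap(wrap(h(wrap(e),empty,wrap(n)))) = Z. Substituting into the earlier bindings gives T := wrap(h(wrap(e),empty,wrap(n))), Y1 := node(cons(Z,e),zero,wrap(h(wrap(e),empty,wrap(n)))).
Delete trivial equation n = n.
Bind Z := wrap(wrap(h(wrap(e),empty,wrap(n)))). Substituting into the earlier binding gives Y1 := node(cons(wrap(wrap(h(wrap(e),empty,wrap(n)))),e),zero,wrap(h(wrap(e),empty,wrap(n)))).
MGU = { T ↦ wrap(h(wrap(e),empty,wrap(n))), Y1 ↦ node(cons(wrap(wrap(h(wrap(e),empty,wrap(n)))),e),zero,wrap(h(wrap(e),empty,wrap(n)))), M ↦ h(wrap(e),empty,wrap(n)), Z ↦ wrap(wrap(h(wrap(e),empty,wrap(n)))) }, so Z ↦ wrap(wrap(h(wrap(e),empty,wrap(n)))).

wrap(wrap(h(wrap(e),empty,wrap(n))))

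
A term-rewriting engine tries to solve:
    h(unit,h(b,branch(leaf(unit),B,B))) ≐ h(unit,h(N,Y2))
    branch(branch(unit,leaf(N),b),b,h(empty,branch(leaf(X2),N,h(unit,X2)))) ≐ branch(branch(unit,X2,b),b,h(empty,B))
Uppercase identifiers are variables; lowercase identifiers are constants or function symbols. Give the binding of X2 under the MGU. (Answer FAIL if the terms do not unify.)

leaf(b)

Decompose h/2: unit ≐ unit,  h(b,branch(leaf(unit),B,B)) ≐ h(N,Y2).
Delete trivial equation unit ≐ unit.
Decompose h/2: b ≐ N,  branch(leaf(unit),B,B) ≐ Y2.
Bind N := b; substituting into the one remaining equation that mentions N gives: branch(branch(unit,leaf(b),b),b,h(empty,branch(leaf(X2),b,h(unit,X2)))) ≐ branch(branch(unit,X2,b),b,h(empty,B)).
Bind Y2 := branch(leaf(unit),B,B); no other remaining equation mentions Y2.
Decompose branch/3: branch(unit,leaf(b),b) ≐ branch(unit,X2,b),  b ≐ b,  h(empty,branch(leaf(X2),b,h(unit,X2))) ≐ h(empty,B).
Decompose branch/3: unit ≐ unit,  leaf(b) ≐ X2,  b ≐ b.
Delete trivial equation unit ≐ unit.
Bind X2 := leaf(b); substituting into the one remaining equation that mentions X2 gives: h(empty,branch(leaf(leaf(b)),b,h(unit,leaf(b)))) ≐ h(empty,B).
Delete trivial equation b ≐ b.
Delete trivial equation b ≐ b.
Decompose h/2: empty ≐ empty,  branch(leaf(leaf(b)),b,h(unit,leaf(b))) ≐ B.
Delete trivial equation empty ≐ empty.
Bind B := branch(leaf(leaf(b)),b,h(unit,leaf(b))). Substituting into the earlier binding gives Y2 := branch(leaf(unit),branch(leaf(leaf(b)),b,h(unit,leaf(b))),branch(leaf(leaf(b)),b,h(unit,leaf(b)))).
MGU = { N := b, Y2 := branch(leaf(unit),branch(leaf(leaf(b)),b,h(unit,leaf(b))),branch(leaf(leaf(b)),b,h(unit,leaf(b)))), X2 := leaf(b), B := branch(leaf(leaf(b)),b,h(unit,leaf(b))) }, so X2 := leaf(b).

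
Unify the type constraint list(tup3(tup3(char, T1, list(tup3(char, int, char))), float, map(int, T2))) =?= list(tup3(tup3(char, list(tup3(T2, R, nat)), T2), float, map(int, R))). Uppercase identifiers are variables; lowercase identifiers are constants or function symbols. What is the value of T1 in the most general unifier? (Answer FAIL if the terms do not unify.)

list(tup3(list(tup3(char, int, char)), list(tup3(char, int, char)), nat))

Decompose list/1: tup3(tup3(char, T1, list(tup3(char, int, char))), float, map(int, T2)) =?= tup3(tup3(char, list(tup3(T2, R, nat)), T2), float, map(int, R)).
Decompose tup3/3: tup3(char, T1, list(tup3(char, int, char))) =?= tup3(char, list(tup3(T2, R, nat)), T2),  float =?= float,  map(int, T2) =?= map(int, R).
Decompose tup3/3: char =?= char,  T1 =?= list(tup3(T2, R, nat)),  list(tup3(char, int, char)) =?= T2.
Delete trivial equation char =?= char.
Bind T1 := list(tup3(T2, R, nat)); no other remaining equation mentions T1.
Bind T2 := list(tup3(char, int, char)); substituting into the one remaining equation that mentions T2 gives: map(int, list(tup3(char, int, char))) =?= map(int, R). Substituting into the earlier binding gives T1 := list(tup3(list(tup3(char, int, char)), R, nat)).
Delete trivial equation float =?= float.
Decompose map/2: int =?= int,  list(tup3(char, int, char)) =?= R.
Delete trivial equation int =?= int.
Bind R := list(tup3(char, int, char)). Substituting into the earlier binding gives T1 := list(tup3(list(tup3(char, int, char)), list(tup3(char, int, char)), nat)).
MGU = { T1 := list(tup3(list(tup3(char, int, char)), list(tup3(char, int, char)), nat)), T2 := list(tup3(char, int, char)), R := list(tup3(char, int, char)) }, so T1 := list(tup3(list(tup3(char, int, char)), list(tup3(char, int, char)), nat)).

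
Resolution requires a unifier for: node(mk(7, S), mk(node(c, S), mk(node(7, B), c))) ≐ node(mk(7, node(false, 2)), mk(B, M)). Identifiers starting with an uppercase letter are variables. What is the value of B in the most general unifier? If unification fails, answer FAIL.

Decompose node/2: mk(7, S) ≐ mk(7, node(false, 2)),  mk(node(c, S), mk(node(7, B), c)) ≐ mk(B, M).
Decompose mk/2: 7 ≐ 7,  S ≐ node(false, 2).
Delete trivial equation 7 ≐ 7.
Bind S := node(false, 2); substituting into the remaining equation gives: mk(node(c, node(false, 2)), mk(node(7, B), c)) ≐ mk(B, M).
Decompose mk/2: node(c, node(false, 2)) ≐ B,  mk(node(7, B), c) ≐ M.
Bind B := node(c, node(false, 2)); substituting into the remaining equation gives: mk(node(7, node(c, node(false, 2))), c) ≐ M.
Bind M := mk(node(7, node(c, node(false, 2))), c).
MGU = { S := node(false, 2), B := node(c, node(false, 2)), M := mk(node(7, node(c, node(false, 2))), c) }, so B := node(c, node(false, 2)).

node(c, node(false, 2))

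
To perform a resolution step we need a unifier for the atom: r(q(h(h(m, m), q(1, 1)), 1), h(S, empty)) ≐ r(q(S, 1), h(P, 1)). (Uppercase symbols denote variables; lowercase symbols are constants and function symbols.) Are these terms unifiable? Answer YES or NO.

NO

Decompose r/2: q(h(h(m, m), q(1, 1)), 1) ≐ q(S, 1),  h(S, empty) ≐ h(P, 1).
Decompose q/2: h(h(m, m), q(1, 1)) ≐ S,  1 ≐ 1.
Bind S := h(h(m, m), q(1, 1)); substituting into the one remaining equation that mentions S gives: h(h(h(m, m), q(1, 1)), empty) ≐ h(P, 1).
Delete trivial equation 1 ≐ 1.
Decompose h/2: h(h(m, m), q(1, 1)) ≐ P,  empty ≐ 1.
Bind P := h(h(m, m), q(1, 1)); no other remaining equation mentions P.
Clash: constants empty and 1 differ; no unifier exists.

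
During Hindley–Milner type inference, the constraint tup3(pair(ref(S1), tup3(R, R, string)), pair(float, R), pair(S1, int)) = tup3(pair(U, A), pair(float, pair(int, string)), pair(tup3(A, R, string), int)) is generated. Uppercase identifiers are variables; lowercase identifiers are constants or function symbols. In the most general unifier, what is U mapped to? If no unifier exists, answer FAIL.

ref(tup3(tup3(pair(int, string), pair(int, string), string), pair(int, string), string))

Decompose tup3/3: pair(ref(S1), tup3(R, R, string)) = pair(U, A),  pair(float, R) = pair(float, pair(int, string)),  pair(S1, int) = pair(tup3(A, R, string), int).
Decompose pair/2: ref(S1) = U,  tup3(R, R, string) = A.
Bind U := ref(S1); no other remaining equation mentions U.
Bind A := tup3(R, R, string); substituting into the one remaining equation that mentions A gives: pair(S1, int) = pair(tup3(tup3(R, R, string), R, string), int).
Decompose pair/2: float = float,  R = pair(int, string).
Delete trivial equation float = float.
Bind R := pair(int, string); substituting into the remaining equation gives: pair(S1, int) = pair(tup3(tup3(pair(int, string), pair(int, string), string), pair(int, string), string), int). Substituting into the earlier binding gives A := tup3(pair(int, string), pair(int, string), string).
Decompose pair/2: S1 = tup3(tup3(pair(int, string), pair(int, string), string), pair(int, string), string),  int = int.
Bind S1 := tup3(tup3(pair(int, string), pair(int, string), string), pair(int, string), string); no other remaining equation mentions S1. Substituting into the earlier binding gives U := ref(tup3(tup3(pair(int, string), pair(int, string), string), pair(int, string), string)).
Delete trivial equation int = int.
MGU = { U := ref(tup3(tup3(pair(int, string), pair(int, string), string), pair(int, string), string)), A := tup3(pair(int, string), pair(int, string), string), R := pair(int, string), S1 := tup3(tup3(pair(int, string), pair(int, string), string), pair(int, string), string) }, so U := ref(tup3(tup3(pair(int, string), pair(int, string), string), pair(int, string), string)).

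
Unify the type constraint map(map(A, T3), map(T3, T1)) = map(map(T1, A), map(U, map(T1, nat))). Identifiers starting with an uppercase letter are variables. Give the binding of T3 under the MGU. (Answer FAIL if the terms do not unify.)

Decompose map/2: map(A, T3) = map(T1, A),  map(T3, T1) = map(U, map(T1, nat)).
Decompose map/2: A = T1,  T3 = A.
Bind A := T1; substituting into the one remaining equation that mentions A gives: T3 = T1.
Bind T3 := T1; substituting into the remaining equation gives: map(T1, T1) = map(U, map(T1, nat)).
Decompose map/2: T1 = U,  T1 = map(T1, nat).
Bind T1 := U; substituting into the remaining equation gives: U = map(U, nat). Substituting into the earlier bindings gives A := U, T3 := U.
Occurs check fails: U occurs in map(U, nat); the equation U = map(U, nat) has no finite solution.

FAIL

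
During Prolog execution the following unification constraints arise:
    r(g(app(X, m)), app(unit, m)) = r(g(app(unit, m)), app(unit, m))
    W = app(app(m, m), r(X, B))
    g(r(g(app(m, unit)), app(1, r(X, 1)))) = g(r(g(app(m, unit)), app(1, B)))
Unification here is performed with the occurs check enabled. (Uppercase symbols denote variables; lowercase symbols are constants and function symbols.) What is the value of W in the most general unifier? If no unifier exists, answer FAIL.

app(app(m, m), r(unit, r(unit, 1)))

Decompose r/2: g(app(X, m)) = g(app(unit, m)),  app(unit, m) = app(unit, m).
Decompose g/1: app(X, m) = app(unit, m).
Decompose app/2: X = unit,  m = m.
Bind X := unit; substituting into the 2 remaining equations that mention X gives: W = app(app(m, m), r(unit, B)),  g(r(g(app(m, unit)), app(1, r(unit, 1)))) = g(r(g(app(m, unit)), app(1, B))).
Delete trivial equation m = m.
Delete trivial equation app(unit, m) = app(unit, m).
Bind W := app(app(m, m), r(unit, B)); no other remaining equation mentions W.
Decompose g/1: r(g(app(m, unit)), app(1, r(unit, 1))) = r(g(app(m, unit)), app(1, B)).
Decompose r/2: g(app(m, unit)) = g(app(m, unit)),  app(1, r(unit, 1)) = app(1, B).
Delete trivial equation g(app(m, unit)) = g(app(m, unit)).
Decompose app/2: 1 = 1,  r(unit, 1) = B.
Delete trivial equation 1 = 1.
Bind B := r(unit, 1). Substituting into the earlier binding gives W := app(app(m, m), r(unit, r(unit, 1))).
MGU = { X -> unit, W -> app(app(m, m), r(unit, r(unit, 1))), B -> r(unit, 1) }, so W -> app(app(m, m), r(unit, r(unit, 1))).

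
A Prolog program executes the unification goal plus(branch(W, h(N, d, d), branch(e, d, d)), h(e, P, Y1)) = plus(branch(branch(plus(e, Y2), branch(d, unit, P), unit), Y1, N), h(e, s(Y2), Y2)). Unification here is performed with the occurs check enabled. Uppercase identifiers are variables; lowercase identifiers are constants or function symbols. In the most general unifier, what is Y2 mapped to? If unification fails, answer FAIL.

Decompose plus/2: branch(W, h(N, d, d), branch(e, d, d)) = branch(branch(plus(e, Y2), branch(d, unit, P), unit), Y1, N),  h(e, P, Y1) = h(e, s(Y2), Y2).
Decompose branch/3: W = branch(plus(e, Y2), branch(d, unit, P), unit),  h(N, d, d) = Y1,  branch(e, d, d) = N.
Bind W := branch(plus(e, Y2), branch(d, unit, P), unit); no other remaining equation mentions W.
Bind Y1 := h(N, d, d); substituting into the one remaining equation that mentions Y1 gives: h(e, P, h(N, d, d)) = h(e, s(Y2), Y2).
Bind N := branch(e, d, d); substituting into the remaining equation gives: h(e, P, h(branch(e, d, d), d, d)) = h(e, s(Y2), Y2). Substituting into the earlier binding gives Y1 := h(branch(e, d, d), d, d).
Decompose h/3: e = e,  P = s(Y2),  h(branch(e, d, d), d, d) = Y2.
Delete trivial equation e = e.
Bind P := s(Y2); no other remaining equation mentions P. Substituting into the earlier binding gives W := branch(plus(e, Y2), branch(d, unit, s(Y2)), unit).
Bind Y2 := h(branch(e, d, d), d, d). Substituting into the earlier bindings gives W := branch(plus(e, h(branch(e, d, d), d, d)), branch(d, unit, s(h(branch(e, d, d), d, d))), unit), P := s(h(branch(e, d, d), d, d)).
MGU = { W -> branch(plus(e, h(branch(e, d, d), d, d)), branch(d, unit, s(h(branch(e, d, d), d, d))), unit), Y1 -> h(branch(e, d, d), d, d), N -> branch(e, d, d), P -> s(h(branch(e, d, d), d, d)), Y2 -> h(branch(e, d, d), d, d) }, so Y2 -> h(branch(e, d, d), d, d).

h(branch(e, d, d), d, d)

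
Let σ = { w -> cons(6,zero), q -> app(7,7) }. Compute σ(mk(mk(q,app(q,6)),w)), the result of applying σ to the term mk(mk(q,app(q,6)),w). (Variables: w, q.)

Replace each occurrence of w with cons(6,zero).
Replace each occurrence of q with app(7,7).
Result: mk(mk(app(7,7),app(app(7,7),6)),cons(6,zero)).

mk(mk(app(7,7),app(app(7,7),6)),cons(6,zero))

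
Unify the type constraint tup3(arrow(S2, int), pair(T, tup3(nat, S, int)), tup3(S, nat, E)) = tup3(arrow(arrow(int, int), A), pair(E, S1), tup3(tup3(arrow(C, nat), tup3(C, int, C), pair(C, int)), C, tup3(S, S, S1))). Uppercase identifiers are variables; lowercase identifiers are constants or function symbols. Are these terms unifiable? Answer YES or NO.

Decompose tup3/3: arrow(S2, int) = arrow(arrow(int, int), A),  pair(T, tup3(nat, S, int)) = pair(E, S1),  tup3(S, nat, E) = tup3(tup3(arrow(C, nat), tup3(C, int, C), pair(C, int)), C, tup3(S, S, S1)).
Decompose arrow/2: S2 = arrow(int, int),  int = A.
Bind S2 := arrow(int, int); no other remaining equation mentions S2.
Bind A := int; no other remaining equation mentions A.
Decompose pair/2: T = E,  tup3(nat, S, int) = S1.
Bind T := E; no other remaining equation mentions T.
Bind S1 := tup3(nat, S, int); substituting into the remaining equation gives: tup3(S, nat, E) = tup3(tup3(arrow(C, nat), tup3(C, int, C), pair(C, int)), C, tup3(S, S, tup3(nat, S, int))).
Decompose tup3/3: S = tup3(arrow(C, nat), tup3(C, int, C), pair(C, int)),  nat = C,  E = tup3(S, S, tup3(nat, S, int)).
Bind S := tup3(arrow(C, nat), tup3(C, int, C), pair(C, int)); substituting into the one remaining equation that mentions S gives: E = tup3(tup3(arrow(C, nat), tup3(C, int, C), pair(C, int)), tup3(arrow(C, nat), tup3(C, int, C), pair(C, int)), tup3(nat, tup3(arrow(C, nat), tup3(C, int, C), pair(C, int)), int)). Substituting into the earlier binding gives S1 := tup3(nat, tup3(arrow(C, nat), tup3(C, int, C), pair(C, int)), int).
Bind C := nat; substituting into the remaining equation gives: E = tup3(tup3(arrow(nat, nat), tup3(nat, int, nat), pair(nat, int)), tup3(arrow(nat, nat), tup3(nat, int, nat), pair(nat, int)), tup3(nat, tup3(arrow(nat, nat), tup3(nat, int, nat), pair(nat, int)), int)). Substituting into the earlier bindings gives S1 := tup3(nat, tup3(arrow(nat, nat), tup3(nat, int, nat), pair(nat, int)), int), S := tup3(arrow(nat, nat), tup3(nat, int, nat), pair(nat, int)).
Bind E := tup3(tup3(arrow(nat, nat), tup3(nat, int, nat), pair(nat, int)), tup3(arrow(nat, nat), tup3(nat, int, nat), pair(nat, int)), tup3(nat, tup3(arrow(nat, nat), tup3(nat, int, nat), pair(nat, int)), int)). Substituting into the earlier binding gives T := tup3(tup3(arrow(nat, nat), tup3(nat, int, nat), pair(nat, int)), tup3(arrow(nat, nat), tup3(nat, int, nat), pair(nat, int)), tup3(nat, tup3(arrow(nat, nat), tup3(nat, int, nat), pair(nat, int)), int)).
No equations remain and no clash or occurs-check failure arose, so a unifier exists.

YES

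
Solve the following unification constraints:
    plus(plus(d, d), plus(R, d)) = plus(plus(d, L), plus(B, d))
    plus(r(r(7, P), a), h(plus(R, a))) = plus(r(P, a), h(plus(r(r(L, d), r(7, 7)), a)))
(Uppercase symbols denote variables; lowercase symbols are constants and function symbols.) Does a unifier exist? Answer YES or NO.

NO

Decompose plus/2: plus(d, d) = plus(d, L),  plus(R, d) = plus(B, d).
Decompose plus/2: d = d,  d = L.
Delete trivial equation d = d.
Bind L := d; substituting into the one remaining equation that mentions L gives: plus(r(r(7, P), a), h(plus(R, a))) = plus(r(P, a), h(plus(r(r(d, d), r(7, 7)), a))).
Decompose plus/2: R = B,  d = d.
Bind R := B; substituting into the one remaining equation that mentions R gives: plus(r(r(7, P), a), h(plus(B, a))) = plus(r(P, a), h(plus(r(r(d, d), r(7, 7)), a))).
Delete trivial equation d = d.
Decompose plus/2: r(r(7, P), a) = r(P, a),  h(plus(B, a)) = h(plus(r(r(d, d), r(7, 7)), a)).
Decompose r/2: r(7, P) = P,  a = a.
Occurs check fails: P occurs in r(7, P); the equation P = r(7, P) has no finite solution.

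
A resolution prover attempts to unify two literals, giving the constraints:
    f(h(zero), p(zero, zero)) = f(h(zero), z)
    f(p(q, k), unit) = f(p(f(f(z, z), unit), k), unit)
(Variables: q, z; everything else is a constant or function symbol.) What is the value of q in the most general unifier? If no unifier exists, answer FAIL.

Decompose f/2: h(zero) = h(zero),  p(zero, zero) = z.
Delete trivial equation h(zero) = h(zero).
Bind z := p(zero, zero); substituting into the remaining equation gives: f(p(q, k), unit) = f(p(f(f(p(zero, zero), p(zero, zero)), unit), k), unit).
Decompose f/2: p(q, k) = p(f(f(p(zero, zero), p(zero, zero)), unit), k),  unit = unit.
Decompose p/2: q = f(f(p(zero, zero), p(zero, zero)), unit),  k = k.
Bind q := f(f(p(zero, zero), p(zero, zero)), unit); no other remaining equation mentions q.
Delete trivial equation k = k.
Delete trivial equation unit = unit.
MGU = { z := p(zero, zero), q := f(f(p(zero, zero), p(zero, zero)), unit) }, so q := f(f(p(zero, zero), p(zero, zero)), unit).

f(f(p(zero, zero), p(zero, zero)), unit)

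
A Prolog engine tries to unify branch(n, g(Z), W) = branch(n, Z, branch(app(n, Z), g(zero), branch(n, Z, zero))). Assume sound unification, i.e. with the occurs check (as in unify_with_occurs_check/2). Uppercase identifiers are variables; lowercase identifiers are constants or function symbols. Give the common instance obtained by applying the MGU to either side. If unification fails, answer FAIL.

Decompose branch/3: n = n,  g(Z) = Z,  W = branch(app(n, Z), g(zero), branch(n, Z, zero)).
Delete trivial equation n = n.
Occurs check fails: Z occurs in g(Z); the equation Z = g(Z) has no finite solution.

FAIL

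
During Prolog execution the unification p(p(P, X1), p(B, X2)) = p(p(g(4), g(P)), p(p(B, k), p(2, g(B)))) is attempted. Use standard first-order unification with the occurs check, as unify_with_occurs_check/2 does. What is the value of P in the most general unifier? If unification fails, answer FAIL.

FAIL

Decompose p/2: p(P, X1) = p(g(4), g(P)),  p(B, X2) = p(p(B, k), p(2, g(B))).
Decompose p/2: P = g(4),  X1 = g(P).
Bind P := g(4); substituting into the one remaining equation that mentions P gives: X1 = g(g(4)).
Bind X1 := g(g(4)); no other remaining equation mentions X1.
Decompose p/2: B = p(B, k),  X2 = p(2, g(B)).
Occurs check fails: B occurs in p(B, k); the equation B = p(B, k) has no finite solution.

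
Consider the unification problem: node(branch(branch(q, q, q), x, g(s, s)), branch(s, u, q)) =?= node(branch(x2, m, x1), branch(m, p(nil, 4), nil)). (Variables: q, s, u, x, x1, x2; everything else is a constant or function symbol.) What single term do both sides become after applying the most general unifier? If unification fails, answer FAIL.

Decompose node/2: branch(branch(q, q, q), x, g(s, s)) =?= branch(x2, m, x1),  branch(s, u, q) =?= branch(m, p(nil, 4), nil).
Decompose branch/3: branch(q, q, q) =?= x2,  x =?= m,  g(s, s) =?= x1.
Bind x2 := branch(q, q, q); no other remaining equation mentions x2.
Bind x := m; no other remaining equation mentions x.
Bind x1 := g(s, s); no other remaining equation mentions x1.
Decompose branch/3: s =?= m,  u =?= p(nil, 4),  q =?= nil.
Bind s := m; no other remaining equation mentions s. Substituting into the earlier binding gives x1 := g(m, m).
Bind u := p(nil, 4); no other remaining equation mentions u.
Bind q := nil. Substituting into the earlier binding gives x2 := branch(nil, nil, nil).
Applying the MGU to either side gives node(branch(branch(nil, nil, nil), m, g(m, m)), branch(m, p(nil, 4), nil)).

node(branch(branch(nil, nil, nil), m, g(m, m)), branch(m, p(nil, 4), nil))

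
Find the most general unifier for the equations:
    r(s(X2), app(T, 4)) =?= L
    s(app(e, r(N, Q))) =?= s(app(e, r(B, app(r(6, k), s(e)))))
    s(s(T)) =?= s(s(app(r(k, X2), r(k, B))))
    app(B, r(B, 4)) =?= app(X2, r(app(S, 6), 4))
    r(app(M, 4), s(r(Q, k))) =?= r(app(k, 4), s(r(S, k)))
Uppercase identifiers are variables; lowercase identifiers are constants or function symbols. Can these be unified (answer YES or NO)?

Bind L := r(s(X2), app(T, 4)); no other remaining equation mentions L.
Decompose s/1: app(e, r(N, Q)) =?= app(e, r(B, app(r(6, k), s(e)))).
Decompose app/2: e =?= e,  r(N, Q) =?= r(B, app(r(6, k), s(e))).
Delete trivial equation e =?= e.
Decompose r/2: N =?= B,  Q =?= app(r(6, k), s(e)).
Bind N := B; no other remaining equation mentions N.
Bind Q := app(r(6, k), s(e)); substituting into the one remaining equation that mentions Q gives: r(app(M, 4), s(r(app(r(6, k), s(e)), k))) =?= r(app(k, 4), s(r(S, k))).
Decompose s/1: s(T) =?= s(app(r(k, X2), r(k, B))).
Decompose s/1: T =?= app(r(k, X2), r(k, B)).
Bind T := app(r(k, X2), r(k, B)); no other remaining equation mentions T. Substituting into the earlier binding gives L := r(s(X2), app(app(r(k, X2), r(k, B)), 4)).
Decompose app/2: B =?= X2,  r(B, 4) =?= r(app(S, 6), 4).
Bind B := X2; substituting into the one remaining equation that mentions B gives: r(X2, 4) =?= r(app(S, 6), 4). Substituting into the earlier bindings gives L := r(s(X2), app(app(r(k, X2), r(k, X2)), 4)), N := X2, T := app(r(k, X2), r(k, X2)).
Decompose r/2: X2 =?= app(S, 6),  4 =?= 4.
Bind X2 := app(S, 6); no other remaining equation mentions X2. Substituting into the earlier bindings gives L := r(s(app(S, 6)), app(app(r(k, app(S, 6)), r(k, app(S, 6))), 4)), N := app(S, 6), T := app(r(k, app(S, 6)), r(k, app(S, 6))), B := app(S, 6).
Delete trivial equation 4 =?= 4.
Decompose r/2: app(M, 4) =?= app(k, 4),  s(r(app(r(6, k), s(e)), k)) =?= s(r(S, k)).
Decompose app/2: M =?= k,  4 =?= 4.
Bind M := k; no other remaining equation mentions M.
Delete trivial equation 4 =?= 4.
Decompose s/1: r(app(r(6, k), s(e)), k) =?= r(S, k).
Decompose r/2: app(r(6, k), s(e)) =?= S,  k =?= k.
Bind S := app(r(6, k), s(e)); no other remaining equation mentions S. Substituting into the earlier bindings gives L := r(s(app(app(r(6, k), s(e)), 6)), app(app(r(k, app(app(r(6, k), s(e)), 6)), r(k, app(app(r(6, k), s(e)), 6))), 4)), N := app(app(r(6, k), s(e)), 6), T := app(r(k, app(app(r(6, k), s(e)), 6)), r(k, app(app(r(6, k), s(e)), 6))), B := app(app(r(6, k), s(e)), 6), X2 := app(app(r(6, k), s(e)), 6).
Delete trivial equation k =?= k.
No equations remain and no clash or occurs-check failure arose, so a unifier exists.

YES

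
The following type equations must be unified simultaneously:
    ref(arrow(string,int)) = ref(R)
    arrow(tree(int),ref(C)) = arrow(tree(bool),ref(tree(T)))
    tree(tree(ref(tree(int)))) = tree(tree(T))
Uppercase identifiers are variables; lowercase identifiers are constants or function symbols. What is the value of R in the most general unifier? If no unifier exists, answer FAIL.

FAIL

Decompose ref/1: arrow(string,int) = R.
Bind R := arrow(string,int); no other remaining equation mentions R.
Decompose arrow/2: tree(int) = tree(bool),  ref(C) = ref(tree(T)).
Decompose tree/1: int = bool.
Clash: constants int and bool differ; no unifier exists.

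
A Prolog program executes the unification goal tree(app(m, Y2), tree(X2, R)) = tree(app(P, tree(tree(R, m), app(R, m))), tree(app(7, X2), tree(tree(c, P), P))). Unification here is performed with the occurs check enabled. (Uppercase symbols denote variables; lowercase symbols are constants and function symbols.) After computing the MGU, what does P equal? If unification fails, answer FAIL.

Decompose tree/2: app(m, Y2) = app(P, tree(tree(R, m), app(R, m))),  tree(X2, R) = tree(app(7, X2), tree(tree(c, P), P)).
Decompose app/2: m = P,  Y2 = tree(tree(R, m), app(R, m)).
Bind P := m; substituting into the one remaining equation that mentions P gives: tree(X2, R) = tree(app(7, X2), tree(tree(c, m), m)).
Bind Y2 := tree(tree(R, m), app(R, m)); no other remaining equation mentions Y2.
Decompose tree/2: X2 = app(7, X2),  R = tree(tree(c, m), m).
Occurs check fails: X2 occurs in app(7, X2); the equation X2 = app(7, X2) has no finite solution.

FAIL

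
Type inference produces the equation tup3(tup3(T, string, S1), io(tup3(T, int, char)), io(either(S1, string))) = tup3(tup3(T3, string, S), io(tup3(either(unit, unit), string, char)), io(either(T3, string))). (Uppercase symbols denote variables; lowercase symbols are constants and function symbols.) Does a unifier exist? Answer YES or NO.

NO

Decompose tup3/3: tup3(T, string, S1) = tup3(T3, string, S),  io(tup3(T, int, char)) = io(tup3(either(unit, unit), string, char)),  io(either(S1, string)) = io(either(T3, string)).
Decompose tup3/3: T = T3,  string = string,  S1 = S.
Bind T := T3; substituting into the one remaining equation that mentions T gives: io(tup3(T3, int, char)) = io(tup3(either(unit, unit), string, char)).
Delete trivial equation string = string.
Bind S1 := S; substituting into the one remaining equation that mentions S1 gives: io(either(S, string)) = io(either(T3, string)).
Decompose io/1: tup3(T3, int, char) = tup3(either(unit, unit), string, char).
Decompose tup3/3: T3 = either(unit, unit),  int = string,  char = char.
Bind T3 := either(unit, unit); substituting into the one remaining equation that mentions T3 gives: io(either(S, string)) = io(either(either(unit, unit), string)). Substituting into the earlier binding gives T := either(unit, unit).
Clash: constants int and string differ; no unifier exists.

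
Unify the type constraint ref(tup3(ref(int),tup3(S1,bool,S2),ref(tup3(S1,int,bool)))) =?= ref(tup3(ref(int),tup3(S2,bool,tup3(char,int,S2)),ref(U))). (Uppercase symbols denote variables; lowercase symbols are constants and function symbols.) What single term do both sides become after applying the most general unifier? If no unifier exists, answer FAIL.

FAIL

Decompose ref/1: tup3(ref(int),tup3(S1,bool,S2),ref(tup3(S1,int,bool))) =?= tup3(ref(int),tup3(S2,bool,tup3(char,int,S2)),ref(U)).
Decompose tup3/3: ref(int) =?= ref(int),  tup3(S1,bool,S2) =?= tup3(S2,bool,tup3(char,int,S2)),  ref(tup3(S1,int,bool)) =?= ref(U).
Delete trivial equation ref(int) =?= ref(int).
Decompose tup3/3: S1 =?= S2,  bool =?= bool,  S2 =?= tup3(char,int,S2).
Bind S1 := S2; substituting into the one remaining equation that mentions S1 gives: ref(tup3(S2,int,bool)) =?= ref(U).
Delete trivial equation bool =?= bool.
Occurs check fails: S2 occurs in tup3(char,int,S2); the equation S2 =?= tup3(char,int,S2) has no finite solution.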